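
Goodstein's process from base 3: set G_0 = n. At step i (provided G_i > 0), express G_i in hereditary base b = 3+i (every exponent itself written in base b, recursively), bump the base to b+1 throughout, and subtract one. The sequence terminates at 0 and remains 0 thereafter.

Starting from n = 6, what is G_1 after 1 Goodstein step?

7

(0) 6|_3 = 2·3 ↦ 2·4|_4 = 8 ⇒ 7
(1) 7|_4 = 4 + 3 ↦ 5 + 3|_5 = 8 ⇒ 7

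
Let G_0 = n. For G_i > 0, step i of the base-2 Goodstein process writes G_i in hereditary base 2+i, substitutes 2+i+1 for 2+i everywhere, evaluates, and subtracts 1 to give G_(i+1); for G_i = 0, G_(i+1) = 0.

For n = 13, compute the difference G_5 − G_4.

i=0: 13 = 2^(2 + 1) + 2^2 + 1 (b=2); 2→3: 3^(3 + 1) + 3^3 + 1 = 109; 109−1 = 108
i=1: 108 = 3^(3 + 1) + 3^3 (b=3); 3→4: 4^(4 + 1) + 4^4 = 1280; 1280−1 = 1279
i=2: 1279 = 4^(4 + 1) + 3·4^3 + 3·4^2 + 3·4 + 3 (b=4); 4→5: 5^(5 + 1) + 3·5^3 + 3·5^2 + 3·5 + 3 = 16093; 16093−1 = 16092
i=3: 16092 = 5^(5 + 1) + 3·5^3 + 3·5^2 + 3·5 + 2 (b=5); 5→6: 6^(6 + 1) + 3·6^3 + 3·6^2 + 3·6 + 2 = 280712; 280712−1 = 280711
i=4: 280711 = 6^(6 + 1) + 3·6^3 + 3·6^2 + 3·6 + 1 (b=6); 6→7: 7^(7 + 1) + 3·7^3 + 3·7^2 + 3·7 + 1 = 5765999; 5765999−1 = 5765998

5485287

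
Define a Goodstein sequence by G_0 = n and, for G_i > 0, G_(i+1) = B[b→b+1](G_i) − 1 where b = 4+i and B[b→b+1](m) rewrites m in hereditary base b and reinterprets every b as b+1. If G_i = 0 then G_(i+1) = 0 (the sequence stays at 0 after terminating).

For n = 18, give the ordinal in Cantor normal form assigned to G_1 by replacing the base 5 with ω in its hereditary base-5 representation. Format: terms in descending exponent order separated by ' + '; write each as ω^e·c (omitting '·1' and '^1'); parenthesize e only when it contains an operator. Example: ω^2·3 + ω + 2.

ω^2 + 1

18 —HB4→ 4^2 + 2 —bump→ 5^2 + 2 = 27 —(−1)→ 26
26 —HB5→ 5^2 + 1 —bump→ 6^2 + 1 = 37 —(−1)→ 36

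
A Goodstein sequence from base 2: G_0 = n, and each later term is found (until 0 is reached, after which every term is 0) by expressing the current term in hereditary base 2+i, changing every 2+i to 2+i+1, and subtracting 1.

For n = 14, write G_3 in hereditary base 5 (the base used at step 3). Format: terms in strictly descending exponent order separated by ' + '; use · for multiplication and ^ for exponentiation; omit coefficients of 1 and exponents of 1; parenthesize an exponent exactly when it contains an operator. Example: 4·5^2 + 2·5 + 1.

G_0 = 14. HB_2(14) = 2^(2 + 1) + 2^2 + 2. Bump = 111. G_1 = 110.
G_1 = 110. HB_3(110) = 3^(3 + 1) + 3^3 + 2. Bump = 1282. G_2 = 1281.
G_2 = 1281. HB_4(1281) = 4^(4 + 1) + 4^4 + 1. Bump = 18751. G_3 = 18750.

5^(5 + 1) + 5^5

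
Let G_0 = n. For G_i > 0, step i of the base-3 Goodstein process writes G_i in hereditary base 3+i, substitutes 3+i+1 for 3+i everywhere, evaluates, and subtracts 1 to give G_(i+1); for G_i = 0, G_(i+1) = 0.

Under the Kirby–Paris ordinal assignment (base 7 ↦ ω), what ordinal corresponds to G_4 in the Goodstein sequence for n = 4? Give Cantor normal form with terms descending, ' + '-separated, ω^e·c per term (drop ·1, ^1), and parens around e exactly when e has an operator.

[0] 4 ≡ 3 + 1 (base 3). Lift 4: 5. −1: 4.
[1] 4 ≡ 4 (base 4). Lift 5: 5. −1: 4.
[2] 4 ≡ 4 (base 5). Lift 6: 4. −1: 3.
[3] 3 ≡ 3 (base 6). Lift 7: 3. −1: 2.
[4] 2 ≡ 2 (base 7). Lift 8: 2. −1: 1.

2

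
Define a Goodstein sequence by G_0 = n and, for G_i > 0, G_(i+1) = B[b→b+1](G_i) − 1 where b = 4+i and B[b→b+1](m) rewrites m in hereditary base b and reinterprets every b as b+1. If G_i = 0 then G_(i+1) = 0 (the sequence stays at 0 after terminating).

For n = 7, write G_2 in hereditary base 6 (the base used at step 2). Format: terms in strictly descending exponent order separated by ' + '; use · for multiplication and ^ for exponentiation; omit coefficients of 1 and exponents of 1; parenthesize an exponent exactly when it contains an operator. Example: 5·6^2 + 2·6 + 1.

G_0 = 7. HB_4(7) = 4 + 3. Bump = 8. G_1 = 7.
G_1 = 7. HB_5(7) = 5 + 2. Bump = 8. G_2 = 7.
G_2 = 7. HB_6(7) = 6 + 1. Bump = 8. G_3 = 7.

6 + 1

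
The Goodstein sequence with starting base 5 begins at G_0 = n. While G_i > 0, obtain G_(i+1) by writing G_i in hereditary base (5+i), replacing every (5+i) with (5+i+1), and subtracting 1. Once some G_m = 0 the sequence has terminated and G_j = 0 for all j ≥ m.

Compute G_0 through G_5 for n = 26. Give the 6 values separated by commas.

G_0=26  [base 5] 5^2 + 1  →[5↦6]→  6^2 + 1 = 37  −1 ⇒ G_1=36
G_1=36  [base 6] 6^2  →[6↦7]→  7^2 = 49  −1 ⇒ G_2=48
G_2=48  [base 7] 6·7 + 6  →[7↦8]→  6·8 + 6 = 54  −1 ⇒ G_3=53
G_3=53  [base 8] 6·8 + 5  →[8↦9]→  6·9 + 5 = 59  −1 ⇒ G_4=58
G_4=58  [base 9] 6·9 + 4  →[9↦10]→  6·10 + 4 = 64  −1 ⇒ G_5=63

26, 36, 48, 53, 58, 63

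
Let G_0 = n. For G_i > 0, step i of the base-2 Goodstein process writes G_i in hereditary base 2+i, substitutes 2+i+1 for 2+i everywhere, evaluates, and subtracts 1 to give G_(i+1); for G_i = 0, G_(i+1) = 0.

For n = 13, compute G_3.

i=0: 13 = 2^(2 + 1) + 2^2 + 1 (b=2); 2→3: 3^(3 + 1) + 3^3 + 1 = 109; 109−1 = 108
i=1: 108 = 3^(3 + 1) + 3^3 (b=3); 3→4: 4^(4 + 1) + 4^4 = 1280; 1280−1 = 1279
i=2: 1279 = 4^(4 + 1) + 3·4^3 + 3·4^2 + 3·4 + 3 (b=4); 4→5: 5^(5 + 1) + 3·5^3 + 3·5^2 + 3·5 + 3 = 16093; 16093−1 = 16092
i=3: 16092 = 5^(5 + 1) + 3·5^3 + 3·5^2 + 3·5 + 2 (b=5); 5→6: 6^(6 + 1) + 3·6^3 + 3·6^2 + 3·6 + 2 = 280712; 280712−1 = 280711

16092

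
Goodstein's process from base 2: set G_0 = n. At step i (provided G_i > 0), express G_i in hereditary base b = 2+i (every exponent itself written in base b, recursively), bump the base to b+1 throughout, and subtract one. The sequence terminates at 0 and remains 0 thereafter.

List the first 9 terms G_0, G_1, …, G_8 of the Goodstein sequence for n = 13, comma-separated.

13 —HB2→ 2^(2 + 1) + 2^2 + 1 —bump→ 3^(3 + 1) + 3^3 + 1 = 109 —(−1)→ 108
108 —HB3→ 3^(3 + 1) + 3^3 —bump→ 4^(4 + 1) + 4^4 = 1280 —(−1)→ 1279
1279 —HB4→ 4^(4 + 1) + 3·4^3 + 3·4^2 + 3·4 + 3 —bump→ 5^(5 + 1) + 3·5^3 + 3·5^2 + 3·5 + 3 = 16093 —(−1)→ 16092
16092 —HB5→ 5^(5 + 1) + 3·5^3 + 3·5^2 + 3·5 + 2 —bump→ 6^(6 + 1) + 3·6^3 + 3·6^2 + 3·6 + 2 = 280712 —(−1)→ 280711
280711 —HB6→ 6^(6 + 1) + 3·6^3 + 3·6^2 + 3·6 + 1 —bump→ 7^(7 + 1) + 3·7^3 + 3·7^2 + 3·7 + 1 = 5765999 —(−1)→ 5765998
5765998 —HB7→ 7^(7 + 1) + 3·7^3 + 3·7^2 + 3·7 —bump→ 8^(8 + 1) + 3·8^3 + 3·8^2 + 3·8 = 134219480 —(−1)→ 134219479
134219479 —HB8→ 8^(8 + 1) + 3·8^3 + 3·8^2 + 2·8 + 7 —bump→ 9^(9 + 1) + 3·9^3 + 3·9^2 + 2·9 + 7 = 3486786856 —(−1)→ 3486786855
3486786855 —HB9→ 9^(9 + 1) + 3·9^3 + 3·9^2 + 2·9 + 6 —bump→ 10^(10 + 1) + 3·10^3 + 3·10^2 + 2·10 + 6 = 100000003326 —(−1)→ 100000003325

13, 108, 1279, 16092, 280711, 5765998, 134219479, 3486786855, 100000003325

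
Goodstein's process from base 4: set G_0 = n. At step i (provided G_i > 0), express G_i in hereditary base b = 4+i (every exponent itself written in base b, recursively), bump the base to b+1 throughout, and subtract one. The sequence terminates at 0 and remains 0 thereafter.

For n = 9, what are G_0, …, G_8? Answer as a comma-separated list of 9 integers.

9, 10, 11, 11, 11, 11, 11, 11, 11

(0) 9|_4 = 2·4 + 1 ↦ 2·5 + 1|_5 = 11 ⇒ 10
(1) 10|_5 = 2·5 ↦ 2·6|_6 = 12 ⇒ 11
(2) 11|_6 = 6 + 5 ↦ 7 + 5|_7 = 12 ⇒ 11
(3) 11|_7 = 7 + 4 ↦ 8 + 4|_8 = 12 ⇒ 11
(4) 11|_8 = 8 + 3 ↦ 9 + 3|_9 = 12 ⇒ 11
(5) 11|_9 = 9 + 2 ↦ 10 + 2|_10 = 12 ⇒ 11
(6) 11|_10 = 10 + 1 ↦ 11 + 1|_11 = 12 ⇒ 11
(7) 11|_11 = 11 ↦ 12|_12 = 12 ⇒ 11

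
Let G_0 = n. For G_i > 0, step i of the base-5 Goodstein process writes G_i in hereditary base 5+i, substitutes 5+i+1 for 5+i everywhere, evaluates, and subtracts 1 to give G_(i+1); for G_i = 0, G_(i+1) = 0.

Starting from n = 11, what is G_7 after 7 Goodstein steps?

13

i=0: 11 = 2·5 + 1 (b=5); 5→6: 2·6 + 1 = 13; 13−1 = 12
i=1: 12 = 2·6 (b=6); 6→7: 2·7 = 14; 14−1 = 13
i=2: 13 = 7 + 6 (b=7); 7→8: 8 + 6 = 14; 14−1 = 13
i=3: 13 = 8 + 5 (b=8); 8→9: 9 + 5 = 14; 14−1 = 13
i=4: 13 = 9 + 4 (b=9); 9→10: 10 + 4 = 14; 14−1 = 13
i=5: 13 = 10 + 3 (b=10); 10→11: 11 + 3 = 14; 14−1 = 13
i=6: 13 = 11 + 2 (b=11); 11→12: 12 + 2 = 14; 14−1 = 13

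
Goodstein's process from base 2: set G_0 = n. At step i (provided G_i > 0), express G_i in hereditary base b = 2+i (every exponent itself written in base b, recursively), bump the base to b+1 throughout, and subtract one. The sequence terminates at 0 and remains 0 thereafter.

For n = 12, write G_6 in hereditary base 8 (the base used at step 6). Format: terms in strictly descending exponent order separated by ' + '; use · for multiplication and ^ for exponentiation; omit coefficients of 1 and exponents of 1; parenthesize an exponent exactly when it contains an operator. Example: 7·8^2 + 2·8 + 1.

(0) 12|_2 = 2^(2 + 1) + 2^2 ↦ 3^(3 + 1) + 3^3|_3 = 108 ⇒ 107
(1) 107|_3 = 3^(3 + 1) + 2·3^2 + 2·3 + 2 ↦ 4^(4 + 1) + 2·4^2 + 2·4 + 2|_4 = 1066 ⇒ 1065
(2) 1065|_4 = 4^(4 + 1) + 2·4^2 + 2·4 + 1 ↦ 5^(5 + 1) + 2·5^2 + 2·5 + 1|_5 = 15686 ⇒ 15685
(3) 15685|_5 = 5^(5 + 1) + 2·5^2 + 2·5 ↦ 6^(6 + 1) + 2·6^2 + 2·6|_6 = 280020 ⇒ 280019
(4) 280019|_6 = 6^(6 + 1) + 2·6^2 + 6 + 5 ↦ 7^(7 + 1) + 2·7^2 + 7 + 5|_7 = 5764911 ⇒ 5764910
(5) 5764910|_7 = 7^(7 + 1) + 2·7^2 + 7 + 4 ↦ 8^(8 + 1) + 2·8^2 + 8 + 4|_8 = 134217868 ⇒ 134217867
(6) 134217867|_8 = 8^(8 + 1) + 2·8^2 + 8 + 3 ↦ 9^(9 + 1) + 2·9^2 + 9 + 3|_9 = 3486784575 ⇒ 3486784574

8^(8 + 1) + 2·8^2 + 8 + 3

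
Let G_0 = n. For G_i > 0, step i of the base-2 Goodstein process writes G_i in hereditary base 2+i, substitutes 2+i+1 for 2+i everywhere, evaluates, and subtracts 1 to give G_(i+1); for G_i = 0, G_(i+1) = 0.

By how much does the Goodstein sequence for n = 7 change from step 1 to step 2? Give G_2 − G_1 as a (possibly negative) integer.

[0] 7 ≡ 2^2 + 2 + 1 (base 2). Lift 3: 31. −1: 30.
[1] 30 ≡ 3^3 + 3 (base 3). Lift 4: 260. −1: 259.

229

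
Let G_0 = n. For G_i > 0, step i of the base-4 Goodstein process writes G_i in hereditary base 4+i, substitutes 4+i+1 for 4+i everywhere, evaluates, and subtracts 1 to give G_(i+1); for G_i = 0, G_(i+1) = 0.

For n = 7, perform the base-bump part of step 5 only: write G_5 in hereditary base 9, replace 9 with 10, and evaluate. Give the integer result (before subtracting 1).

6

i=0: 7 = 4 + 3 (b=4); 4→5: 5 + 3 = 8; 8−1 = 7
i=1: 7 = 5 + 2 (b=5); 5→6: 6 + 2 = 8; 8−1 = 7
i=2: 7 = 6 + 1 (b=6); 6→7: 7 + 1 = 8; 8−1 = 7
i=3: 7 = 7 (b=7); 7→8: 8 = 8; 8−1 = 7
i=4: 7 = 7 (b=8); 8→9: 7 = 7; 7−1 = 6
i=5: 6 = 6 (b=9); 9→10: 6 = 6; 6−1 = 5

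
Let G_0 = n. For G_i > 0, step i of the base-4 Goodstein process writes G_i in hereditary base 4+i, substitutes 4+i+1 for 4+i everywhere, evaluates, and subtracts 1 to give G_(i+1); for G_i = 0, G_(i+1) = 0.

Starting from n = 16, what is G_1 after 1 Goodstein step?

step 0: 16 = 4^2; sub 5 for 4: 5^2; = 25; G_1 = 25−1 = 24
step 1: 24 = 4·5 + 4; sub 6 for 5: 4·6 + 4; = 28; G_2 = 28−1 = 27

24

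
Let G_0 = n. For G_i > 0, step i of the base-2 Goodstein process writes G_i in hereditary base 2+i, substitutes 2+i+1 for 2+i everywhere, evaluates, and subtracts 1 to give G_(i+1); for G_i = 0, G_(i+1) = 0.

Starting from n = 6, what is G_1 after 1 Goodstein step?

G_0=6  [base 2] 2^2 + 2  →[2↦3]→  3^3 + 3 = 30  −1 ⇒ G_1=29
G_1=29  [base 3] 3^3 + 2  →[3↦4]→  4^4 + 2 = 258  −1 ⇒ G_2=257

29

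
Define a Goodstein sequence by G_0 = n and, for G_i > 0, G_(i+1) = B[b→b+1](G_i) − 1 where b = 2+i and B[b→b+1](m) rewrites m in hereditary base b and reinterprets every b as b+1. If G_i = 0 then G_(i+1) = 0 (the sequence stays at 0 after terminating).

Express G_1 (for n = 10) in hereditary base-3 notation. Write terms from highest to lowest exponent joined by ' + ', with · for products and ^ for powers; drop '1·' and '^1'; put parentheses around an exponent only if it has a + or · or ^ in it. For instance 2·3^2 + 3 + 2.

10 —HB2→ 2^(2 + 1) + 2 —bump→ 3^(3 + 1) + 3 = 84 —(−1)→ 83
83 —HB3→ 3^(3 + 1) + 2 —bump→ 4^(4 + 1) + 2 = 1026 —(−1)→ 1025

3^(3 + 1) + 2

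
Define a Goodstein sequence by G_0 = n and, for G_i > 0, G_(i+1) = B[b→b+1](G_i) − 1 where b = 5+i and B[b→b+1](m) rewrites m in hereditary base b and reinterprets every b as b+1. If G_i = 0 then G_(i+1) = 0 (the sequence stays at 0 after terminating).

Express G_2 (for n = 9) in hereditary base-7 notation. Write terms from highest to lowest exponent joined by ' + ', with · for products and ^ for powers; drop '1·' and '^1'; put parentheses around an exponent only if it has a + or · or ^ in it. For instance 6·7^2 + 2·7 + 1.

i=0: 9 = 5 + 4 (b=5); 5→6: 6 + 4 = 10; 10−1 = 9
i=1: 9 = 6 + 3 (b=6); 6→7: 7 + 3 = 10; 10−1 = 9

7 + 2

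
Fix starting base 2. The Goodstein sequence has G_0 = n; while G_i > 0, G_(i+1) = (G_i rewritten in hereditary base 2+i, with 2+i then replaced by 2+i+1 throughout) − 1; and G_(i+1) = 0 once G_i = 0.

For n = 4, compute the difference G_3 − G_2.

19

G_0 = 4. HB_2(4) = 2^2. Bump = 27. G_1 = 26.
G_1 = 26. HB_3(26) = 2·3^2 + 2·3 + 2. Bump = 42. G_2 = 41.
G_2 = 41. HB_4(41) = 2·4^2 + 2·4 + 1. Bump = 61. G_3 = 60.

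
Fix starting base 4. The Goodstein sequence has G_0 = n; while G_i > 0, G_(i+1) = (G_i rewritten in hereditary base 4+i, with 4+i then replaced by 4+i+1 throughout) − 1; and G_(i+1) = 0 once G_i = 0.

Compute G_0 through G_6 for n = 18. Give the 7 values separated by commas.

(0) 18|_4 = 4^2 + 2 ↦ 5^2 + 2|_5 = 27 ⇒ 26
(1) 26|_5 = 5^2 + 1 ↦ 6^2 + 1|_6 = 37 ⇒ 36
(2) 36|_6 = 6^2 ↦ 7^2|_7 = 49 ⇒ 48
(3) 48|_7 = 6·7 + 6 ↦ 6·8 + 6|_8 = 54 ⇒ 53
(4) 53|_8 = 6·8 + 5 ↦ 6·9 + 5|_9 = 59 ⇒ 58
(5) 58|_9 = 6·9 + 4 ↦ 6·10 + 4|_10 = 64 ⇒ 63

18, 26, 36, 48, 53, 58, 63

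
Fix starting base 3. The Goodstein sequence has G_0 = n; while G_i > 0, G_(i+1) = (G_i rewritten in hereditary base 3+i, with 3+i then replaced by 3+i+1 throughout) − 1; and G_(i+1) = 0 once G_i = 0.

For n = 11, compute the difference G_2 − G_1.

base 3: 11 = 3^2 + 2; at 4: 4^2 + 2 = 18; next = 17
base 4: 17 = 4^2 + 1; at 5: 5^2 + 1 = 26; next = 25

8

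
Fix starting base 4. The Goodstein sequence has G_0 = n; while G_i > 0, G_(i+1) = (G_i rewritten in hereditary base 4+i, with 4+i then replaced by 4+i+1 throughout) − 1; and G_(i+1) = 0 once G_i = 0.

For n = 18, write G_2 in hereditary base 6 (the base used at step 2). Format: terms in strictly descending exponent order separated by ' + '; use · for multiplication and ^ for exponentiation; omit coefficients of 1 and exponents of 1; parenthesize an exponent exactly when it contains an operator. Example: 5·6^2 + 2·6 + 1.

6^2

step 0: 18 = 4^2 + 2; sub 5 for 4: 5^2 + 2; = 27; G_1 = 27−1 = 26
step 1: 26 = 5^2 + 1; sub 6 for 5: 6^2 + 1; = 37; G_2 = 37−1 = 36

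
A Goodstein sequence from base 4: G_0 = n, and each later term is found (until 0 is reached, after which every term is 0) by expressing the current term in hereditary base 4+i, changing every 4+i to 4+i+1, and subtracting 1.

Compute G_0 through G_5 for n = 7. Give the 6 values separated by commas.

(0) 7|_4 = 4 + 3 ↦ 5 + 3|_5 = 8 ⇒ 7
(1) 7|_5 = 5 + 2 ↦ 6 + 2|_6 = 8 ⇒ 7
(2) 7|_6 = 6 + 1 ↦ 7 + 1|_7 = 8 ⇒ 7
(3) 7|_7 = 7 ↦ 8|_8 = 8 ⇒ 7
(4) 7|_8 = 7 ↦ 7|_9 = 7 ⇒ 6

7, 7, 7, 7, 7, 6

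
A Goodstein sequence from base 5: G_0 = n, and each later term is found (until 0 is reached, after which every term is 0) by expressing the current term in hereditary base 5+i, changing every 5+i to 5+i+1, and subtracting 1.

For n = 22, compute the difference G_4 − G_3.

2

i=0: 22 = 4·5 + 2 (b=5); 5→6: 4·6 + 2 = 26; 26−1 = 25
i=1: 25 = 4·6 + 1 (b=6); 6→7: 4·7 + 1 = 29; 29−1 = 28
i=2: 28 = 4·7 (b=7); 7→8: 4·8 = 32; 32−1 = 31
i=3: 31 = 3·8 + 7 (b=8); 8→9: 3·9 + 7 = 34; 34−1 = 33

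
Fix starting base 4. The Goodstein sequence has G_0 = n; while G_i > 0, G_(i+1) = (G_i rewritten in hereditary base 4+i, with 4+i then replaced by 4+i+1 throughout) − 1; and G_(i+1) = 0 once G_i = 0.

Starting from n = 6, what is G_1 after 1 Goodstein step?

6

6 —HB4→ 4 + 2 —bump→ 5 + 2 = 7 —(−1)→ 6
6 —HB5→ 5 + 1 —bump→ 6 + 1 = 7 —(−1)→ 6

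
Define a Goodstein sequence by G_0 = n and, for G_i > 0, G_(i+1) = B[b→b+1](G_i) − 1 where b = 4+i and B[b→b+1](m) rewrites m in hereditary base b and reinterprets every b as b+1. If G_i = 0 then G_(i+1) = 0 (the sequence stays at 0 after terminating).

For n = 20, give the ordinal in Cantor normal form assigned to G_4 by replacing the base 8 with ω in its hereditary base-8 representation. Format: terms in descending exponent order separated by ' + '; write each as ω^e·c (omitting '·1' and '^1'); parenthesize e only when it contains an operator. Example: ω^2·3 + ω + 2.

ω^2 + 1

20 —HB4→ 4^2 + 4 —bump→ 5^2 + 5 = 30 —(−1)→ 29
29 —HB5→ 5^2 + 4 —bump→ 6^2 + 4 = 40 —(−1)→ 39
39 —HB6→ 6^2 + 3 —bump→ 7^2 + 3 = 52 —(−1)→ 51
51 —HB7→ 7^2 + 2 —bump→ 8^2 + 2 = 66 —(−1)→ 65
65 —HB8→ 8^2 + 1 —bump→ 9^2 + 1 = 82 —(−1)→ 81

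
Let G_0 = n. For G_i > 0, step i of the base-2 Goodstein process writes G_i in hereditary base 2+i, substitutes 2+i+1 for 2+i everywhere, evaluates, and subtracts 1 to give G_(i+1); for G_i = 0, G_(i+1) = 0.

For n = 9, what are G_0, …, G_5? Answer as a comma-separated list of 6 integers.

step 0: 9 = 2^(2 + 1) + 1; sub 3 for 2: 3^(3 + 1) + 1; = 82; G_1 = 82−1 = 81
step 1: 81 = 3^(3 + 1); sub 4 for 3: 4^(4 + 1); = 1024; G_2 = 1024−1 = 1023
step 2: 1023 = 3·4^4 + 3·4^3 + 3·4^2 + 3·4 + 3; sub 5 for 4: 3·5^5 + 3·5^3 + 3·5^2 + 3·5 + 3; = 9843; G_3 = 9843−1 = 9842
step 3: 9842 = 3·5^5 + 3·5^3 + 3·5^2 + 3·5 + 2; sub 6 for 5: 3·6^6 + 3·6^3 + 3·6^2 + 3·6 + 2; = 140744; G_4 = 140744−1 = 140743
step 4: 140743 = 3·6^6 + 3·6^3 + 3·6^2 + 3·6 + 1; sub 7 for 6: 3·7^7 + 3·7^3 + 3·7^2 + 3·7 + 1; = 2471827; G_5 = 2471827−1 = 2471826

9, 81, 1023, 9842, 140743, 2471826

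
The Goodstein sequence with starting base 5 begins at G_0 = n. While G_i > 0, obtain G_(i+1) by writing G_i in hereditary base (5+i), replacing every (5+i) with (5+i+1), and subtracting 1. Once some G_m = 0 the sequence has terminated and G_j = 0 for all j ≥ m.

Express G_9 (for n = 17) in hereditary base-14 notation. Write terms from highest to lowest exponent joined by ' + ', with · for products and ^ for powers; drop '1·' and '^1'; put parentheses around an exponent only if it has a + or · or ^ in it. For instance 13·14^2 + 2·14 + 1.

2·14 + 1

step 0: 17 = 3·5 + 2; sub 6 for 5: 3·6 + 2; = 20; G_1 = 20−1 = 19
step 1: 19 = 3·6 + 1; sub 7 for 6: 3·7 + 1; = 22; G_2 = 22−1 = 21
step 2: 21 = 3·7; sub 8 for 7: 3·8; = 24; G_3 = 24−1 = 23
step 3: 23 = 2·8 + 7; sub 9 for 8: 2·9 + 7; = 25; G_4 = 25−1 = 24
step 4: 24 = 2·9 + 6; sub 10 for 9: 2·10 + 6; = 26; G_5 = 26−1 = 25
step 5: 25 = 2·10 + 5; sub 11 for 10: 2·11 + 5; = 27; G_6 = 27−1 = 26
step 6: 26 = 2·11 + 4; sub 12 for 11: 2·12 + 4; = 28; G_7 = 28−1 = 27
step 7: 27 = 2·12 + 3; sub 13 for 12: 2·13 + 3; = 29; G_8 = 29−1 = 28
step 8: 28 = 2·13 + 2; sub 14 for 13: 2·14 + 2; = 30; G_9 = 30−1 = 29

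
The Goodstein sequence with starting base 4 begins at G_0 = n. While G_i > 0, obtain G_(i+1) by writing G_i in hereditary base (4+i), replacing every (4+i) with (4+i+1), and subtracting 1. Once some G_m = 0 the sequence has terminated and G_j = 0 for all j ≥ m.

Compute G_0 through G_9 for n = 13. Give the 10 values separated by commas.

base 4: 13 = 3·4 + 1; at 5: 3·5 + 1 = 16; next = 15
base 5: 15 = 3·5; at 6: 3·6 = 18; next = 17
base 6: 17 = 2·6 + 5; at 7: 2·7 + 5 = 19; next = 18
base 7: 18 = 2·7 + 4; at 8: 2·8 + 4 = 20; next = 19
base 8: 19 = 2·8 + 3; at 9: 2·9 + 3 = 21; next = 20
base 9: 20 = 2·9 + 2; at 10: 2·10 + 2 = 22; next = 21
base 10: 21 = 2·10 + 1; at 11: 2·11 + 1 = 23; next = 22
base 11: 22 = 2·11; at 12: 2·12 = 24; next = 23
base 12: 23 = 12 + 11; at 13: 13 + 11 = 24; next = 23

13, 15, 17, 18, 19, 20, 21, 22, 23, 23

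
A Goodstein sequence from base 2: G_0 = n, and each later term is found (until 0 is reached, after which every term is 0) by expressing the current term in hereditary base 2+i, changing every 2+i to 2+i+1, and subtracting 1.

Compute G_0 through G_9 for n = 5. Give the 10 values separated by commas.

5, 27, 255, 467, 775, 1197, 1751, 2454, 3325, 4382

G_0 = 5. HB_2(5) = 2^2 + 1. Bump = 28. G_1 = 27.
G_1 = 27. HB_3(27) = 3^3. Bump = 256. G_2 = 255.
G_2 = 255. HB_4(255) = 3·4^3 + 3·4^2 + 3·4 + 3. Bump = 468. G_3 = 467.
G_3 = 467. HB_5(467) = 3·5^3 + 3·5^2 + 3·5 + 2. Bump = 776. G_4 = 775.
G_4 = 775. HB_6(775) = 3·6^3 + 3·6^2 + 3·6 + 1. Bump = 1198. G_5 = 1197.
G_5 = 1197. HB_7(1197) = 3·7^3 + 3·7^2 + 3·7. Bump = 1752. G_6 = 1751.
G_6 = 1751. HB_8(1751) = 3·8^3 + 3·8^2 + 2·8 + 7. Bump = 2455. G_7 = 2454.
G_7 = 2454. HB_9(2454) = 3·9^3 + 3·9^2 + 2·9 + 6. Bump = 3326. G_8 = 3325.
G_8 = 3325. HB_10(3325) = 3·10^3 + 3·10^2 + 2·10 + 5. Bump = 4383. G_9 = 4382.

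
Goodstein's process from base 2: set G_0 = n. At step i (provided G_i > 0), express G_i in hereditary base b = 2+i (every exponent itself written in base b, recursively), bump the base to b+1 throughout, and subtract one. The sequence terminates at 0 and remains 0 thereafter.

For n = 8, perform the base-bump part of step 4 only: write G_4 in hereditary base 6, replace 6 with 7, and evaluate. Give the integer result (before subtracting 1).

[0] 8 ≡ 2^(2 + 1) (base 2). Lift 3: 81. −1: 80.
[1] 80 ≡ 2·3^3 + 2·3^2 + 2·3 + 2 (base 3). Lift 4: 554. −1: 553.
[2] 553 ≡ 2·4^4 + 2·4^2 + 2·4 + 1 (base 4). Lift 5: 6311. −1: 6310.
[3] 6310 ≡ 2·5^5 + 2·5^2 + 2·5 (base 5). Lift 6: 93396. −1: 93395.
[4] 93395 ≡ 2·6^6 + 2·6^2 + 6 + 5 (base 6). Lift 7: 1647196. −1: 1647195.

1647196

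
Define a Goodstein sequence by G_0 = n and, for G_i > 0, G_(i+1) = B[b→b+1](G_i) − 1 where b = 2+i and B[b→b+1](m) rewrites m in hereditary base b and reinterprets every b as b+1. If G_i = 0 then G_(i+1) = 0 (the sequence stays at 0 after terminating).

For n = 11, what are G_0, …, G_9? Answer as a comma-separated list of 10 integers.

11, 84, 1027, 15627, 279937, 5764801, 134217727, 2749609302, 70077777775, 1997331745490

i=0: 11 = 2^(2 + 1) + 2 + 1 (b=2); 2→3: 3^(3 + 1) + 3 + 1 = 85; 85−1 = 84
i=1: 84 = 3^(3 + 1) + 3 (b=3); 3→4: 4^(4 + 1) + 4 = 1028; 1028−1 = 1027
i=2: 1027 = 4^(4 + 1) + 3 (b=4); 4→5: 5^(5 + 1) + 3 = 15628; 15628−1 = 15627
i=3: 15627 = 5^(5 + 1) + 2 (b=5); 5→6: 6^(6 + 1) + 2 = 279938; 279938−1 = 279937
i=4: 279937 = 6^(6 + 1) + 1 (b=6); 6→7: 7^(7 + 1) + 1 = 5764802; 5764802−1 = 5764801
i=5: 5764801 = 7^(7 + 1) (b=7); 7→8: 8^(8 + 1) = 134217728; 134217728−1 = 134217727
i=6: 134217727 = 7·8^8 + 7·8^7 + 7·8^6 + 7·8^5 + 7·8^4 + 7·8^3 + 7·8^2 + 7·8 + 7 (b=8); 8→9: 7·9^9 + 7·9^7 + 7·9^6 + 7·9^5 + 7·9^4 + 7·9^3 + 7·9^2 + 7·9 + 7 = 2749609303; 2749609303−1 = 2749609302
i=7: 2749609302 = 7·9^9 + 7·9^7 + 7·9^6 + 7·9^5 + 7·9^4 + 7·9^3 + 7·9^2 + 7·9 + 6 (b=9); 9→10: 7·10^10 + 7·10^7 + 7·10^6 + 7·10^5 + 7·10^4 + 7·10^3 + 7·10^2 + 7·10 + 6 = 70077777776; 70077777776−1 = 70077777775
i=8: 70077777775 = 7·10^10 + 7·10^7 + 7·10^6 + 7·10^5 + 7·10^4 + 7·10^3 + 7·10^2 + 7·10 + 5 (b=10); 10→11: 7·11^11 + 7·11^7 + 7·11^6 + 7·11^5 + 7·11^4 + 7·11^3 + 7·11^2 + 7·11 + 5 = 1997331745491; 1997331745491−1 = 1997331745490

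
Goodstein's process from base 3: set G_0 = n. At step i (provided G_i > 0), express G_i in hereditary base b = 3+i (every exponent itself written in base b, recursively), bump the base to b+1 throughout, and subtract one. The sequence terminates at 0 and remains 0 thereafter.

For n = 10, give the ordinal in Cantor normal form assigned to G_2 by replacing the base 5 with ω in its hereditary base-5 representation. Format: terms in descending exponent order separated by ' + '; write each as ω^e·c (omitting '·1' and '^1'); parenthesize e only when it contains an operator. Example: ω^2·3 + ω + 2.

(0) 10|_3 = 3^2 + 1 ↦ 4^2 + 1|_4 = 17 ⇒ 16
(1) 16|_4 = 4^2 ↦ 5^2|_5 = 25 ⇒ 24
(2) 24|_5 = 4·5 + 4 ↦ 4·6 + 4|_6 = 28 ⇒ 27

ω·4 + 4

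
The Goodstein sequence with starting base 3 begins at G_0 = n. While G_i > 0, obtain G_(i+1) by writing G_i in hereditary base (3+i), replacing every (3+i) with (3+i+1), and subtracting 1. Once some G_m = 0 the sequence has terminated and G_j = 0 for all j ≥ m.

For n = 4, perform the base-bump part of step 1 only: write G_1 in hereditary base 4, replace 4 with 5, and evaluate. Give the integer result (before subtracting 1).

(0) 4|_3 = 3 + 1 ↦ 4 + 1|_4 = 5 ⇒ 4
(1) 4|_4 = 4 ↦ 5|_5 = 5 ⇒ 4

5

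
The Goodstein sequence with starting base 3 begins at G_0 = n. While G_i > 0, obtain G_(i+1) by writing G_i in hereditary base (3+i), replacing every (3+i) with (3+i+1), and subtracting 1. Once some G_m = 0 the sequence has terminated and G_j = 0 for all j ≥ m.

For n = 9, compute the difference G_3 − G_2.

G_0=9  [base 3] 3^2  →[3↦4]→  4^2 = 16  −1 ⇒ G_1=15
G_1=15  [base 4] 3·4 + 3  →[4↦5]→  3·5 + 3 = 18  −1 ⇒ G_2=17
G_2=17  [base 5] 3·5 + 2  →[5↦6]→  3·6 + 2 = 20  −1 ⇒ G_3=19

2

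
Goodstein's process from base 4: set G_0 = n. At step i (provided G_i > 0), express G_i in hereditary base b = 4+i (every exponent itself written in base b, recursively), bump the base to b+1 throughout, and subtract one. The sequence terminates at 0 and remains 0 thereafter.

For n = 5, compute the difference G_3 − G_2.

-1

i=0: 5 = 4 + 1 (b=4); 4→5: 5 + 1 = 6; 6−1 = 5
i=1: 5 = 5 (b=5); 5→6: 6 = 6; 6−1 = 5
i=2: 5 = 5 (b=6); 6→7: 5 = 5; 5−1 = 4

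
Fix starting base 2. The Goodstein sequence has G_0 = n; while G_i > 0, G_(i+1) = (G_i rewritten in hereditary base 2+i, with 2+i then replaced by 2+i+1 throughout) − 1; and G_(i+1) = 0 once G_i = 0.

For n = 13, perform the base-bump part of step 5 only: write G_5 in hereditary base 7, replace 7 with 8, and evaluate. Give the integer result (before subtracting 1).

134219480

13 —HB2→ 2^(2 + 1) + 2^2 + 1 —bump→ 3^(3 + 1) + 3^3 + 1 = 109 —(−1)→ 108
108 —HB3→ 3^(3 + 1) + 3^3 —bump→ 4^(4 + 1) + 4^4 = 1280 —(−1)→ 1279
1279 —HB4→ 4^(4 + 1) + 3·4^3 + 3·4^2 + 3·4 + 3 —bump→ 5^(5 + 1) + 3·5^3 + 3·5^2 + 3·5 + 3 = 16093 —(−1)→ 16092
16092 —HB5→ 5^(5 + 1) + 3·5^3 + 3·5^2 + 3·5 + 2 —bump→ 6^(6 + 1) + 3·6^3 + 3·6^2 + 3·6 + 2 = 280712 —(−1)→ 280711
280711 —HB6→ 6^(6 + 1) + 3·6^3 + 3·6^2 + 3·6 + 1 —bump→ 7^(7 + 1) + 3·7^3 + 3·7^2 + 3·7 + 1 = 5765999 —(−1)→ 5765998
5765998 —HB7→ 7^(7 + 1) + 3·7^3 + 3·7^2 + 3·7 —bump→ 8^(8 + 1) + 3·8^3 + 3·8^2 + 3·8 = 134219480 —(−1)→ 134219479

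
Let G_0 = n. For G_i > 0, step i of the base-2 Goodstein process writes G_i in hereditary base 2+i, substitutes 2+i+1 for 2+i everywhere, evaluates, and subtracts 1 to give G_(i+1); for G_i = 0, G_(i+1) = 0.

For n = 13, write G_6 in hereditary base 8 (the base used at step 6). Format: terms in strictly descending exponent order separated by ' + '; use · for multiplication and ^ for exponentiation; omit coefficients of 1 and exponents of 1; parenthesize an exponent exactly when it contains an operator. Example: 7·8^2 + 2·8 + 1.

8^(8 + 1) + 3·8^3 + 3·8^2 + 2·8 + 7

[0] 13 ≡ 2^(2 + 1) + 2^2 + 1 (base 2). Lift 3: 109. −1: 108.
[1] 108 ≡ 3^(3 + 1) + 3^3 (base 3). Lift 4: 1280. −1: 1279.
[2] 1279 ≡ 4^(4 + 1) + 3·4^3 + 3·4^2 + 3·4 + 3 (base 4). Lift 5: 16093. −1: 16092.
[3] 16092 ≡ 5^(5 + 1) + 3·5^3 + 3·5^2 + 3·5 + 2 (base 5). Lift 6: 280712. −1: 280711.
[4] 280711 ≡ 6^(6 + 1) + 3·6^3 + 3·6^2 + 3·6 + 1 (base 6). Lift 7: 5765999. −1: 5765998.
[5] 5765998 ≡ 7^(7 + 1) + 3·7^3 + 3·7^2 + 3·7 (base 7). Lift 8: 134219480. −1: 134219479.
[6] 134219479 ≡ 8^(8 + 1) + 3·8^3 + 3·8^2 + 2·8 + 7 (base 8). Lift 9: 3486786856. −1: 3486786855.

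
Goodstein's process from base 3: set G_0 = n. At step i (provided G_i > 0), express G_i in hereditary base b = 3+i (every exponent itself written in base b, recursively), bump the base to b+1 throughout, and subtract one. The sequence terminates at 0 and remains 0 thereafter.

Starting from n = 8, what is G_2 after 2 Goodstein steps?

10

i=0: 8 = 2·3 + 2 (b=3); 3→4: 2·4 + 2 = 10; 10−1 = 9
i=1: 9 = 2·4 + 1 (b=4); 4→5: 2·5 + 1 = 11; 11−1 = 10
i=2: 10 = 2·5 (b=5); 5→6: 2·6 = 12; 12−1 = 11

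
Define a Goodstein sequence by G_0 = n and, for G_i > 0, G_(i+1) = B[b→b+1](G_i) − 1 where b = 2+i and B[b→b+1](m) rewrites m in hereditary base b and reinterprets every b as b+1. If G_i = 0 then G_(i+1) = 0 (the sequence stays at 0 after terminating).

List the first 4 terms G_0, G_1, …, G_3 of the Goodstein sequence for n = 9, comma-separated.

9, 81, 1023, 9842

[0] 9 ≡ 2^(2 + 1) + 1 (base 2). Lift 3: 82. −1: 81.
[1] 81 ≡ 3^(3 + 1) (base 3). Lift 4: 1024. −1: 1023.
[2] 1023 ≡ 3·4^4 + 3·4^3 + 3·4^2 + 3·4 + 3 (base 4). Lift 5: 9843. −1: 9842.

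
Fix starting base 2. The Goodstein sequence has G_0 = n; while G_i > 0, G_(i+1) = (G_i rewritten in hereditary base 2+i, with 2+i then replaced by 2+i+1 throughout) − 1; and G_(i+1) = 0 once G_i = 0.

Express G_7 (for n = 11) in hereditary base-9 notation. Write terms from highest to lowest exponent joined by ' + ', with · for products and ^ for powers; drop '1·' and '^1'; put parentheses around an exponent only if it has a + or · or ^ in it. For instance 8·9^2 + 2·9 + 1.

G_0=11  [base 2] 2^(2 + 1) + 2 + 1  →[2↦3]→  3^(3 + 1) + 3 + 1 = 85  −1 ⇒ G_1=84
G_1=84  [base 3] 3^(3 + 1) + 3  →[3↦4]→  4^(4 + 1) + 4 = 1028  −1 ⇒ G_2=1027
G_2=1027  [base 4] 4^(4 + 1) + 3  →[4↦5]→  5^(5 + 1) + 3 = 15628  −1 ⇒ G_3=15627
G_3=15627  [base 5] 5^(5 + 1) + 2  →[5↦6]→  6^(6 + 1) + 2 = 279938  −1 ⇒ G_4=279937
G_4=279937  [base 6] 6^(6 + 1) + 1  →[6↦7]→  7^(7 + 1) + 1 = 5764802  −1 ⇒ G_5=5764801
G_5=5764801  [base 7] 7^(7 + 1)  →[7↦8]→  8^(8 + 1) = 134217728  −1 ⇒ G_6=134217727
G_6=134217727  [base 8] 7·8^8 + 7·8^7 + 7·8^6 + 7·8^5 + 7·8^4 + 7·8^3 + 7·8^2 + 7·8 + 7  →[8↦9]→  7·9^9 + 7·9^7 + 7·9^6 + 7·9^5 + 7·9^4 + 7·9^3 + 7·9^2 + 7·9 + 7 = 2749609303  −1 ⇒ G_7=2749609302
G_7=2749609302  [base 9] 7·9^9 + 7·9^7 + 7·9^6 + 7·9^5 + 7·9^4 + 7·9^3 + 7·9^2 + 7·9 + 6  →[9↦10]→  7·10^10 + 7·10^7 + 7·10^6 + 7·10^5 + 7·10^4 + 7·10^3 + 7·10^2 + 7·10 + 6 = 70077777776  −1 ⇒ G_8=70077777775

7·9^9 + 7·9^7 + 7·9^6 + 7·9^5 + 7·9^4 + 7·9^3 + 7·9^2 + 7·9 + 6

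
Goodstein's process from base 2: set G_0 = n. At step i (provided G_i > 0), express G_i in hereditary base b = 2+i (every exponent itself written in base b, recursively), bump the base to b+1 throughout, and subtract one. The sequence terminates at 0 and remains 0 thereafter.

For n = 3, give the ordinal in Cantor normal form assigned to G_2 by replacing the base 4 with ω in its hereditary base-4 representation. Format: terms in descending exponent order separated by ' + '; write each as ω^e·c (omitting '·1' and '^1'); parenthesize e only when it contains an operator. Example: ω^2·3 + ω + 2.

G_0 = 3. HB_2(3) = 2 + 1. Bump = 4. G_1 = 3.
G_1 = 3. HB_3(3) = 3. Bump = 4. G_2 = 3.
G_2 = 3. HB_4(3) = 3. Bump = 3. G_3 = 2.

3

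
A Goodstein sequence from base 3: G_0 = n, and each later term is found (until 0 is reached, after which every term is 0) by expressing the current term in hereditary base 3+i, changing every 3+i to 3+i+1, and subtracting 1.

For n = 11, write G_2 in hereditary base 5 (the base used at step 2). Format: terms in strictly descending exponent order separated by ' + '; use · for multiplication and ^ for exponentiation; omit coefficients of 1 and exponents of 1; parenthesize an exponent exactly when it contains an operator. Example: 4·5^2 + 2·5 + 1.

5^2

11 —HB3→ 3^2 + 2 —bump→ 4^2 + 2 = 18 —(−1)→ 17
17 —HB4→ 4^2 + 1 —bump→ 5^2 + 1 = 26 —(−1)→ 25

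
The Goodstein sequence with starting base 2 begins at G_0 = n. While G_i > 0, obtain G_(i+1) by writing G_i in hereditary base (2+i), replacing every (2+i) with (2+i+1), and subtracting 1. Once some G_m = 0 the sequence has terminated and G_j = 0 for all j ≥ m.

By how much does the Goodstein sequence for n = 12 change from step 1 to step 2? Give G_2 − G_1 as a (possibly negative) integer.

958

12 —HB2→ 2^(2 + 1) + 2^2 —bump→ 3^(3 + 1) + 3^3 = 108 —(−1)→ 107
107 —HB3→ 3^(3 + 1) + 2·3^2 + 2·3 + 2 —bump→ 4^(4 + 1) + 2·4^2 + 2·4 + 2 = 1066 —(−1)→ 1065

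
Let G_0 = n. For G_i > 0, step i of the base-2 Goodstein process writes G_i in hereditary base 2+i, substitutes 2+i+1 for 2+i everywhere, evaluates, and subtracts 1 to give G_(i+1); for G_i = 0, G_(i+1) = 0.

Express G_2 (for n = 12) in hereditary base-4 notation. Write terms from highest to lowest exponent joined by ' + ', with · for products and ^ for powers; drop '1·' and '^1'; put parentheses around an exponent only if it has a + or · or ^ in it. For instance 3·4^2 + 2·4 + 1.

4^(4 + 1) + 2·4^2 + 2·4 + 1

[0] 12 ≡ 2^(2 + 1) + 2^2 (base 2). Lift 3: 108. −1: 107.
[1] 107 ≡ 3^(3 + 1) + 2·3^2 + 2·3 + 2 (base 3). Lift 4: 1066. −1: 1065.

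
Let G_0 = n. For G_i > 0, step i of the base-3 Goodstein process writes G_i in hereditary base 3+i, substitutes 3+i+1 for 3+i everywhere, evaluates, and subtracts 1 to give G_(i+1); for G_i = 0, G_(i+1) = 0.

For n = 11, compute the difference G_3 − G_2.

10

(0) 11|_3 = 3^2 + 2 ↦ 4^2 + 2|_4 = 18 ⇒ 17
(1) 17|_4 = 4^2 + 1 ↦ 5^2 + 1|_5 = 26 ⇒ 25
(2) 25|_5 = 5^2 ↦ 6^2|_6 = 36 ⇒ 35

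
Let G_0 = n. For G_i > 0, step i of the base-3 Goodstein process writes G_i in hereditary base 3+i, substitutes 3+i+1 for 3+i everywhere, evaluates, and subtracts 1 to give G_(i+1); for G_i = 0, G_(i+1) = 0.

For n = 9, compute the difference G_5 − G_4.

base 3: 9 = 3^2; at 4: 4^2 = 16; next = 15
base 4: 15 = 3·4 + 3; at 5: 3·5 + 3 = 18; next = 17
base 5: 17 = 3·5 + 2; at 6: 3·6 + 2 = 20; next = 19
base 6: 19 = 3·6 + 1; at 7: 3·7 + 1 = 22; next = 21
base 7: 21 = 3·7; at 8: 3·8 = 24; next = 23

2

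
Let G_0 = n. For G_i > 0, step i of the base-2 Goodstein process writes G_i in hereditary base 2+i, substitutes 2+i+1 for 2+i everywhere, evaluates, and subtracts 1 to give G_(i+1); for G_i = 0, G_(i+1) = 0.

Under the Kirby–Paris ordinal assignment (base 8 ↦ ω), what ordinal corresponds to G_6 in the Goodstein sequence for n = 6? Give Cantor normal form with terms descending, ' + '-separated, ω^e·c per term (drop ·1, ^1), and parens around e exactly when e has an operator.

G_0=6  [base 2] 2^2 + 2  →[2↦3]→  3^3 + 3 = 30  −1 ⇒ G_1=29
G_1=29  [base 3] 3^3 + 2  →[3↦4]→  4^4 + 2 = 258  −1 ⇒ G_2=257
G_2=257  [base 4] 4^4 + 1  →[4↦5]→  5^5 + 1 = 3126  −1 ⇒ G_3=3125
G_3=3125  [base 5] 5^5  →[5↦6]→  6^6 = 46656  −1 ⇒ G_4=46655
G_4=46655  [base 6] 5·6^5 + 5·6^4 + 5·6^3 + 5·6^2 + 5·6 + 5  →[6↦7]→  5·7^5 + 5·7^4 + 5·7^3 + 5·7^2 + 5·7 + 5 = 98040  −1 ⇒ G_5=98039
G_5=98039  [base 7] 5·7^5 + 5·7^4 + 5·7^3 + 5·7^2 + 5·7 + 4  →[7↦8]→  5·8^5 + 5·8^4 + 5·8^3 + 5·8^2 + 5·8 + 4 = 187244  −1 ⇒ G_6=187243

ω^5·5 + ω^4·5 + ω^3·5 + ω^2·5 + ω·5 + 3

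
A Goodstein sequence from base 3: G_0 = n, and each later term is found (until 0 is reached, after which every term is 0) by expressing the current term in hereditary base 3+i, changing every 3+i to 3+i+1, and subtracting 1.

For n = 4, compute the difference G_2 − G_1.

0

4 —HB3→ 3 + 1 —bump→ 4 + 1 = 5 —(−1)→ 4
4 —HB4→ 4 —bump→ 5 = 5 —(−1)→ 4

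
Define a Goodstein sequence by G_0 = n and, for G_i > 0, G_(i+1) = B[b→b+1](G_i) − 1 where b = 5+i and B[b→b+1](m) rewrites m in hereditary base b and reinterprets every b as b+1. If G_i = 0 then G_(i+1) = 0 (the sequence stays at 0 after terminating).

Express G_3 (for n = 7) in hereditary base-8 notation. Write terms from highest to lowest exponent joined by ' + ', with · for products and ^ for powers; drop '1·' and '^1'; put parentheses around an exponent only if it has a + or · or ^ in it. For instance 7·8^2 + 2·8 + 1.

7 —HB5→ 5 + 2 —bump→ 6 + 2 = 8 —(−1)→ 7
7 —HB6→ 6 + 1 —bump→ 7 + 1 = 8 —(−1)→ 7
7 —HB7→ 7 —bump→ 8 = 8 —(−1)→ 7
7 —HB8→ 7 —bump→ 7 = 7 —(−1)→ 6

7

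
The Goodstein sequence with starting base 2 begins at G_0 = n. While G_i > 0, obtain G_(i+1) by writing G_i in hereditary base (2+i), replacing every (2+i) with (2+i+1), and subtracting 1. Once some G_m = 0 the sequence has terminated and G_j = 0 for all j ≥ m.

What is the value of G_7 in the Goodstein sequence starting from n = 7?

37665879

(0) 7|_2 = 2^2 + 2 + 1 ↦ 3^3 + 3 + 1|_3 = 31 ⇒ 30
(1) 30|_3 = 3^3 + 3 ↦ 4^4 + 4|_4 = 260 ⇒ 259
(2) 259|_4 = 4^4 + 3 ↦ 5^5 + 3|_5 = 3128 ⇒ 3127
(3) 3127|_5 = 5^5 + 2 ↦ 6^6 + 2|_6 = 46658 ⇒ 46657
(4) 46657|_6 = 6^6 + 1 ↦ 7^7 + 1|_7 = 823544 ⇒ 823543
(5) 823543|_7 = 7^7 ↦ 8^8|_8 = 16777216 ⇒ 16777215
(6) 16777215|_8 = 7·8^7 + 7·8^6 + 7·8^5 + 7·8^4 + 7·8^3 + 7·8^2 + 7·8 + 7 ↦ 7·9^7 + 7·9^6 + 7·9^5 + 7·9^4 + 7·9^3 + 7·9^2 + 7·9 + 7|_9 = 37665880 ⇒ 37665879
(7) 37665879|_9 = 7·9^7 + 7·9^6 + 7·9^5 + 7·9^4 + 7·9^3 + 7·9^2 + 7·9 + 6 ↦ 7·10^7 + 7·10^6 + 7·10^5 + 7·10^4 + 7·10^3 + 7·10^2 + 7·10 + 6|_10 = 77777776 ⇒ 77777775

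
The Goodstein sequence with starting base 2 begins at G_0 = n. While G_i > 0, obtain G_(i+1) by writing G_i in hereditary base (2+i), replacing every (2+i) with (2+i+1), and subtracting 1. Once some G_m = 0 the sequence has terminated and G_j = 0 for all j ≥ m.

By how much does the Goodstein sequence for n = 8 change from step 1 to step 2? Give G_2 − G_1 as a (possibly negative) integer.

473

[0] 8 ≡ 2^(2 + 1) (base 2). Lift 3: 81. −1: 80.
[1] 80 ≡ 2·3^3 + 2·3^2 + 2·3 + 2 (base 3). Lift 4: 554. −1: 553.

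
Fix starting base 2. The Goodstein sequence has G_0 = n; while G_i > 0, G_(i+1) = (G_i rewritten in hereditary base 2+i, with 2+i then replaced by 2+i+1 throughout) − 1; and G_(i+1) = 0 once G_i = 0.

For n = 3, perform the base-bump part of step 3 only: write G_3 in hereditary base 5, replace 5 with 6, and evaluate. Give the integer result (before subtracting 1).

2

step 0: 3 = 2 + 1; sub 3 for 2: 3 + 1; = 4; G_1 = 4−1 = 3
step 1: 3 = 3; sub 4 for 3: 4; = 4; G_2 = 4−1 = 3
step 2: 3 = 3; sub 5 for 4: 3; = 3; G_3 = 3−1 = 2
step 3: 2 = 2; sub 6 for 5: 2; = 2; G_4 = 2−1 = 1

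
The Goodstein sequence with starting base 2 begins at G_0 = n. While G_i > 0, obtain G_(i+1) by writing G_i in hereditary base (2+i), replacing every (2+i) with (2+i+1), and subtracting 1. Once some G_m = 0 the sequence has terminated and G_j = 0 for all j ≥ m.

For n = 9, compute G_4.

140743

step 0: 9 = 2^(2 + 1) + 1; sub 3 for 2: 3^(3 + 1) + 1; = 82; G_1 = 82−1 = 81
step 1: 81 = 3^(3 + 1); sub 4 for 3: 4^(4 + 1); = 1024; G_2 = 1024−1 = 1023
step 2: 1023 = 3·4^4 + 3·4^3 + 3·4^2 + 3·4 + 3; sub 5 for 4: 3·5^5 + 3·5^3 + 3·5^2 + 3·5 + 3; = 9843; G_3 = 9843−1 = 9842
step 3: 9842 = 3·5^5 + 3·5^3 + 3·5^2 + 3·5 + 2; sub 6 for 5: 3·6^6 + 3·6^3 + 3·6^2 + 3·6 + 2; = 140744; G_4 = 140744−1 = 140743
step 4: 140743 = 3·6^6 + 3·6^3 + 3·6^2 + 3·6 + 1; sub 7 for 6: 3·7^7 + 3·7^3 + 3·7^2 + 3·7 + 1; = 2471827; G_5 = 2471827−1 = 2471826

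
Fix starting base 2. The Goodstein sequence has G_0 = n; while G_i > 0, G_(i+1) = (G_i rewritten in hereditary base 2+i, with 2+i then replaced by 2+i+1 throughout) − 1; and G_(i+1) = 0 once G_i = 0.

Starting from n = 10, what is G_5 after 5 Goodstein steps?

4215754

step 0: 10 = 2^(2 + 1) + 2; sub 3 for 2: 3^(3 + 1) + 3; = 84; G_1 = 84−1 = 83
step 1: 83 = 3^(3 + 1) + 2; sub 4 for 3: 4^(4 + 1) + 2; = 1026; G_2 = 1026−1 = 1025
step 2: 1025 = 4^(4 + 1) + 1; sub 5 for 4: 5^(5 + 1) + 1; = 15626; G_3 = 15626−1 = 15625
step 3: 15625 = 5^(5 + 1); sub 6 for 5: 6^(6 + 1); = 279936; G_4 = 279936−1 = 279935
step 4: 279935 = 5·6^6 + 5·6^5 + 5·6^4 + 5·6^3 + 5·6^2 + 5·6 + 5; sub 7 for 6: 5·7^7 + 5·7^5 + 5·7^4 + 5·7^3 + 5·7^2 + 5·7 + 5; = 4215755; G_5 = 4215755−1 = 4215754
step 5: 4215754 = 5·7^7 + 5·7^5 + 5·7^4 + 5·7^3 + 5·7^2 + 5·7 + 4; sub 8 for 7: 5·8^8 + 5·8^5 + 5·8^4 + 5·8^3 + 5·8^2 + 5·8 + 4; = 84073324; G_6 = 84073324−1 = 84073323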